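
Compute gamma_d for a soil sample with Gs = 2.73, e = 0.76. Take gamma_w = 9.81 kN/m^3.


Result: 15.217 kN/m^3

Derivation:
Using gamma_d = Gs * gamma_w / (1 + e)
gamma_d = 2.73 * 9.81 / (1 + 0.76)
gamma_d = 2.73 * 9.81 / 1.76
gamma_d = 15.217 kN/m^3


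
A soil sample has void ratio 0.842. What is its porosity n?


Result: 0.4571

Derivation:
Using the relation n = e / (1 + e)
n = 0.842 / (1 + 0.842)
n = 0.842 / 1.842
n = 0.4571


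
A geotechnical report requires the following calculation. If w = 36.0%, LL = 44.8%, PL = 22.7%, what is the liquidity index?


Result: 0.602

Derivation:
First compute the plasticity index:
PI = LL - PL = 44.8 - 22.7 = 22.1
Then compute the liquidity index:
LI = (w - PL) / PI
LI = (36.0 - 22.7) / 22.1
LI = 0.602


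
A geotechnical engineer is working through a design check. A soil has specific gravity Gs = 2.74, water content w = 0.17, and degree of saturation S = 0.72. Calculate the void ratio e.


Result: 0.6469

Derivation:
Using the relation e = Gs * w / S
e = 2.74 * 0.17 / 0.72
e = 0.6469


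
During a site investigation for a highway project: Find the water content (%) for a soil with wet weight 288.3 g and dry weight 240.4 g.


Using w = (m_wet - m_dry) / m_dry * 100
m_wet - m_dry = 288.3 - 240.4 = 47.9 g
w = 47.9 / 240.4 * 100
w = 19.93 %


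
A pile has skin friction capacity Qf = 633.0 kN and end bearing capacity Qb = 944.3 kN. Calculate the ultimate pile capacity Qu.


Using Qu = Qf + Qb
Qu = 633.0 + 944.3
Qu = 1577.3 kN


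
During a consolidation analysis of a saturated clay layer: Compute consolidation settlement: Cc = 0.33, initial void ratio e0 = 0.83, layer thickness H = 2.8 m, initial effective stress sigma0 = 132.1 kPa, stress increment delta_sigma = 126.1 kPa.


Using Sc = Cc * H / (1 + e0) * log10((sigma0 + delta_sigma) / sigma0)
Stress ratio = (132.1 + 126.1) / 132.1 = 1.95458
log10(1.95458) = 0.291053
Cc * H / (1 + e0) = 0.33 * 2.8 / (1 + 0.83) = 0.504918
Sc = 0.504918 * 0.291053
Sc = 0.147 m


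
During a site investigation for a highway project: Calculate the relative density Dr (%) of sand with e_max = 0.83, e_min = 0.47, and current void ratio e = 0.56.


Result: 75.0 %

Derivation:
Using Dr = (e_max - e) / (e_max - e_min) * 100
e_max - e = 0.83 - 0.56 = 0.27
e_max - e_min = 0.83 - 0.47 = 0.36
Dr = 0.27 / 0.36 * 100
Dr = 75.0 %


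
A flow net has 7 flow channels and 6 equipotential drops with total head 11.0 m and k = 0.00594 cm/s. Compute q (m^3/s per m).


Convert k to m/s for unit consistency with H:
k = 0.00594 cm/s = 0.00594 / 100 m/s = 5.94e-05 m/s
Using q = k * H * Nf / Nd
Nf / Nd = 7 / 6 = 1.1667
q = 5.94e-05 * 11.0 * 1.1667
q = 0.0007623 m^3/s per m


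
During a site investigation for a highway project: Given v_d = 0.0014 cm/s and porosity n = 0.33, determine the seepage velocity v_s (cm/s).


Using v_s = v_d / n
v_s = 0.0014 / 0.33
v_s = 0.00424 cm/s


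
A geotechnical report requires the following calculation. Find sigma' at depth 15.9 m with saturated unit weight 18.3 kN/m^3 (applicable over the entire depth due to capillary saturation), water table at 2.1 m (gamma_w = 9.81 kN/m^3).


Total stress = gamma_sat * depth
sigma = 18.3 * 15.9 = 290.97 kPa
Pore water pressure u = gamma_w * (depth - d_wt)
u = 9.81 * (15.9 - 2.1) = 135.378 kPa
Effective stress = sigma - u
sigma' = 290.97 - 135.378 = 155.59 kPa


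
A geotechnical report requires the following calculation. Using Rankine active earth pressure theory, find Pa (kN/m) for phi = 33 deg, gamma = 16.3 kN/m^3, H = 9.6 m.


Result: 221.43 kN/m

Derivation:
Compute active earth pressure coefficient:
Ka = tan^2(45 - phi/2) = tan^2(28.5) = 0.294801
Compute active force:
Pa = 0.5 * Ka * gamma * H^2
Pa = 0.5 * 0.294801 * 16.3 * 9.6^2
Pa = 221.43 kN/m


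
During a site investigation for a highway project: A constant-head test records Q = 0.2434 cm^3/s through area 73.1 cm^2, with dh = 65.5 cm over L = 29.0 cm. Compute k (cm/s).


Result: 0.001474 cm/s

Derivation:
Compute hydraulic gradient:
i = dh / L = 65.5 / 29.0 = 2.25862
Then apply Darcy's law:
k = Q / (A * i)
k = 0.2434 / (73.1 * 2.25862)
k = 0.2434 / 165.105
k = 0.001474 cm/s


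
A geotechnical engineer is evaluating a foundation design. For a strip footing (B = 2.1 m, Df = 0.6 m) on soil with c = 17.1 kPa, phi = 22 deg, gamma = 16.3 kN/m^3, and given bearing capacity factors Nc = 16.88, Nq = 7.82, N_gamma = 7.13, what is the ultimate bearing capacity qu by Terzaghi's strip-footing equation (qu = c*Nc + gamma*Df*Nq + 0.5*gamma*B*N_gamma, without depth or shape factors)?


Compute qu = c*Nc + gamma*Df*Nq + 0.5*gamma*B*N_gamma
Term 1: 17.1 * 16.88 = 288.648
Term 2: 16.3 * 0.6 * 7.82 = 76.4796
Term 3: 0.5 * 16.3 * 2.1 * 7.13 = 122.02995
qu = 288.648 + 76.4796 + 122.02995
qu = 487.16 kPa


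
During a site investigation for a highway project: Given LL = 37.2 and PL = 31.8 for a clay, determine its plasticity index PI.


Using PI = LL - PL
PI = 37.2 - 31.8
PI = 5.4


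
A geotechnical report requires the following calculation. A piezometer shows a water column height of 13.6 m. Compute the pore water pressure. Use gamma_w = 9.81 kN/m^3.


Result: 133.42 kPa

Derivation:
Using u = gamma_w * h_w
u = 9.81 * 13.6
u = 133.42 kPa


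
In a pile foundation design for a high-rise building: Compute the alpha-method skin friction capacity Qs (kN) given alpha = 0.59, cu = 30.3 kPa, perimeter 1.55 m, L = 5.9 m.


Using Qs = alpha * cu * perimeter * L
Qs = 0.59 * 30.3 * 1.55 * 5.9
Qs = 163.49 kN


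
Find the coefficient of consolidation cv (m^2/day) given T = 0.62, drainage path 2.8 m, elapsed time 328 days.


Using cv = T * H_dr^2 / t
H_dr^2 = 2.8^2 = 7.84
cv = 0.62 * 7.84 / 328
cv = 0.01482 m^2/day


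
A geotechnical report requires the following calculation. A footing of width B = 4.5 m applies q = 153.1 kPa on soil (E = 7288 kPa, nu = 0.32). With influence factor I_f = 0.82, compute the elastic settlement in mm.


Using Se = q * B * (1 - nu^2) * I_f / E
1 - nu^2 = 1 - 0.32^2 = 0.8976
Se = 153.1 * 4.5 * 0.8976 * 0.82 / 7288
Se = 0.069579 m
Convert to mm: Se = 0.069579 * 1000 = 69.579 mm


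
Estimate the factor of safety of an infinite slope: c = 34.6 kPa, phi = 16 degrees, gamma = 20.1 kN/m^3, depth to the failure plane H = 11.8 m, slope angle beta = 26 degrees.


Using Fs = c / (gamma*H*sin(beta)*cos(beta)) + tan(phi)/tan(beta)
Cohesion contribution = 34.6 / (20.1*11.8*sin(26)*cos(26))
Cohesion contribution = 0.370251
Friction contribution = tan(16)/tan(26) = 0.587915
Fs = 0.370251 + 0.587915
Fs = 0.958


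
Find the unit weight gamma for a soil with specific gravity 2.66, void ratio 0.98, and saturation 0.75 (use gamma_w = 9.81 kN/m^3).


Using gamma = gamma_w * (Gs + S*e) / (1 + e)
Numerator: Gs + S*e = 2.66 + 0.75*0.98 = 3.395
Denominator: 1 + e = 1 + 0.98 = 1.98
gamma = 9.81 * 3.395 / 1.98
gamma = 16.821 kN/m^3


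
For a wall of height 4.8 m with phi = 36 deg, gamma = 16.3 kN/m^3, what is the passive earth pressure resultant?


Compute passive earth pressure coefficient:
Kp = tan^2(45 + phi/2) = tan^2(63.0) = 3.85184
Compute passive force:
Pp = 0.5 * Kp * gamma * H^2
Pp = 0.5 * 3.85184 * 16.3 * 4.8^2
Pp = 723.28 kN/m


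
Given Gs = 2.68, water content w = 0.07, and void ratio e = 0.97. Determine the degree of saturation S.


Result: 0.1934

Derivation:
Using S = Gs * w / e
S = 2.68 * 0.07 / 0.97
S = 0.1934


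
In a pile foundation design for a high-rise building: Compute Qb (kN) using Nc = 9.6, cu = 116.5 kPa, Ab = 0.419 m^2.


Result: 468.61 kN

Derivation:
Using Qb = Nc * cu * Ab
Qb = 9.6 * 116.5 * 0.419
Qb = 468.61 kN


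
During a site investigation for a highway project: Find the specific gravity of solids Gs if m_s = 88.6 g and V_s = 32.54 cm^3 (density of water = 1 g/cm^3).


Result: 2.723

Derivation:
Using Gs = m_s / (V_s * rho_w)
Since rho_w = 1 g/cm^3:
Gs = 88.6 / 32.54
Gs = 2.723


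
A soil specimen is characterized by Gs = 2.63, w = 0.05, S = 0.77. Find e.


Using the relation e = Gs * w / S
e = 2.63 * 0.05 / 0.77
e = 0.1708


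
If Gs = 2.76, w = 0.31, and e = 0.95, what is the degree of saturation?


Using S = Gs * w / e
S = 2.76 * 0.31 / 0.95
S = 0.9006


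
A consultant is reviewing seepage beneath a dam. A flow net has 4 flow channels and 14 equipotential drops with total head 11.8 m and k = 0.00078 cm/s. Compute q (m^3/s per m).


Convert k to m/s for unit consistency with H:
k = 0.00078 cm/s = 0.00078 / 100 m/s = 7.8e-06 m/s
Using q = k * H * Nf / Nd
Nf / Nd = 4 / 14 = 0.2857
q = 7.8e-06 * 11.8 * 0.2857
q = 2.63e-05 m^3/s per m


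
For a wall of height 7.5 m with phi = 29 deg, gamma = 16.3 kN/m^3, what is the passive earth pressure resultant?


Compute passive earth pressure coefficient:
Kp = tan^2(45 + phi/2) = tan^2(59.5) = 2.88206
Compute passive force:
Pp = 0.5 * Kp * gamma * H^2
Pp = 0.5 * 2.88206 * 16.3 * 7.5^2
Pp = 1321.24 kN/m


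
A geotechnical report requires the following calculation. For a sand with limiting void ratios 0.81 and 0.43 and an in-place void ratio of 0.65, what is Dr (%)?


Result: 42.11 %

Derivation:
Using Dr = (e_max - e) / (e_max - e_min) * 100
e_max - e = 0.81 - 0.65 = 0.16
e_max - e_min = 0.81 - 0.43 = 0.38
Dr = 0.16 / 0.38 * 100
Dr = 42.11 %


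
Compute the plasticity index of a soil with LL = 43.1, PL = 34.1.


Result: 9.0

Derivation:
Using PI = LL - PL
PI = 43.1 - 34.1
PI = 9.0


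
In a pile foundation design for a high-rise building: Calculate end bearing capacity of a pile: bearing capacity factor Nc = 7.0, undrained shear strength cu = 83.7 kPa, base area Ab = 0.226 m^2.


Using Qb = Nc * cu * Ab
Qb = 7.0 * 83.7 * 0.226
Qb = 132.41 kN


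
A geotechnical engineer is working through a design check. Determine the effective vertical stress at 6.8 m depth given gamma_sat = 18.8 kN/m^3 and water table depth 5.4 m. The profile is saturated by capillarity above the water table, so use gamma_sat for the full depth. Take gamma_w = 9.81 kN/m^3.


Total stress = gamma_sat * depth
sigma = 18.8 * 6.8 = 127.84 kPa
Pore water pressure u = gamma_w * (depth - d_wt)
u = 9.81 * (6.8 - 5.4) = 13.734 kPa
Effective stress = sigma - u
sigma' = 127.84 - 13.734 = 114.11 kPa


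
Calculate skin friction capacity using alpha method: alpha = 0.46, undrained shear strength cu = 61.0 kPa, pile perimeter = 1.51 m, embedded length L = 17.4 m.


Using Qs = alpha * cu * perimeter * L
Qs = 0.46 * 61.0 * 1.51 * 17.4
Qs = 737.25 kN


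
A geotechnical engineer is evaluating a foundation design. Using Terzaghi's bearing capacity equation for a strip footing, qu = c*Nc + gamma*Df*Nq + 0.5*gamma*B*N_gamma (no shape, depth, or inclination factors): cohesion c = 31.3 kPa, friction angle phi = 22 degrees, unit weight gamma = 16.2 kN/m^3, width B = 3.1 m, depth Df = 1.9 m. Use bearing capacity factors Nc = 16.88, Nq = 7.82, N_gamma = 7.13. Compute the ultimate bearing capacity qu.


Compute qu = c*Nc + gamma*Df*Nq + 0.5*gamma*B*N_gamma
Term 1: 31.3 * 16.88 = 528.344
Term 2: 16.2 * 1.9 * 7.82 = 240.6996
Term 3: 0.5 * 16.2 * 3.1 * 7.13 = 179.0343
qu = 528.344 + 240.6996 + 179.0343
qu = 948.08 kPa


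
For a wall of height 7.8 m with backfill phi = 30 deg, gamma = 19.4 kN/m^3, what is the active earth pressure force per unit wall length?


Result: 196.72 kN/m

Derivation:
Compute active earth pressure coefficient:
Ka = tan^2(45 - phi/2) = tan^2(30.0) = 0.333333
Compute active force:
Pa = 0.5 * Ka * gamma * H^2
Pa = 0.5 * 0.333333 * 19.4 * 7.8^2
Pa = 196.72 kN/m


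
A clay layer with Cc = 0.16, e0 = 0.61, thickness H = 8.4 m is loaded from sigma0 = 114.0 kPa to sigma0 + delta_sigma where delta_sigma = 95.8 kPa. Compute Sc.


Result: 0.2211 m

Derivation:
Using Sc = Cc * H / (1 + e0) * log10((sigma0 + delta_sigma) / sigma0)
Stress ratio = (114.0 + 95.8) / 114.0 = 1.84035
log10(1.84035) = 0.264901
Cc * H / (1 + e0) = 0.16 * 8.4 / (1 + 0.61) = 0.834783
Sc = 0.834783 * 0.264901
Sc = 0.2211 m


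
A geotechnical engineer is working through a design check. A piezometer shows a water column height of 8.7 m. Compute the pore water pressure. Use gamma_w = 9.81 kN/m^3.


Using u = gamma_w * h_w
u = 9.81 * 8.7
u = 85.35 kPa


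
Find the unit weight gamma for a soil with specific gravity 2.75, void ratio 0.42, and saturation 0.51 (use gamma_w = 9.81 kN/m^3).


Result: 20.478 kN/m^3

Derivation:
Using gamma = gamma_w * (Gs + S*e) / (1 + e)
Numerator: Gs + S*e = 2.75 + 0.51*0.42 = 2.9642
Denominator: 1 + e = 1 + 0.42 = 1.42
gamma = 9.81 * 2.9642 / 1.42
gamma = 20.478 kN/m^3


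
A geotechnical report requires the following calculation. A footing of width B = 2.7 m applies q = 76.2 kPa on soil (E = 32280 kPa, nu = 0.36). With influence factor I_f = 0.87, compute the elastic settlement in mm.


Using Se = q * B * (1 - nu^2) * I_f / E
1 - nu^2 = 1 - 0.36^2 = 0.8704
Se = 76.2 * 2.7 * 0.8704 * 0.87 / 32280
Se = 0.004826 m
Convert to mm: Se = 0.004826 * 1000 = 4.826 mm


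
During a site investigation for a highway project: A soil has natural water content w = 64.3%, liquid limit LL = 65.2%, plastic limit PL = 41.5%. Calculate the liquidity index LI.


First compute the plasticity index:
PI = LL - PL = 65.2 - 41.5 = 23.7
Then compute the liquidity index:
LI = (w - PL) / PI
LI = (64.3 - 41.5) / 23.7
LI = 0.962


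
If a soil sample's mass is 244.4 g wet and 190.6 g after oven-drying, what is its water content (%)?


Result: 28.23 %

Derivation:
Using w = (m_wet - m_dry) / m_dry * 100
m_wet - m_dry = 244.4 - 190.6 = 53.8 g
w = 53.8 / 190.6 * 100
w = 28.23 %


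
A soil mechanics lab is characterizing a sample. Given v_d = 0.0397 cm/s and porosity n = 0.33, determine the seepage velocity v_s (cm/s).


Using v_s = v_d / n
v_s = 0.0397 / 0.33
v_s = 0.1203 cm/s


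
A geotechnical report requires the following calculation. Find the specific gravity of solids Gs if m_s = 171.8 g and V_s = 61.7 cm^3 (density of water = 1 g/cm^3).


Using Gs = m_s / (V_s * rho_w)
Since rho_w = 1 g/cm^3:
Gs = 171.8 / 61.7
Gs = 2.784


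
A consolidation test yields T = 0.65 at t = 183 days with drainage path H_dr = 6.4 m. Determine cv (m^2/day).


Using cv = T * H_dr^2 / t
H_dr^2 = 6.4^2 = 40.96
cv = 0.65 * 40.96 / 183
cv = 0.14549 m^2/day


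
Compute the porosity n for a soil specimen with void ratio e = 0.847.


Using the relation n = e / (1 + e)
n = 0.847 / (1 + 0.847)
n = 0.847 / 1.847
n = 0.4586


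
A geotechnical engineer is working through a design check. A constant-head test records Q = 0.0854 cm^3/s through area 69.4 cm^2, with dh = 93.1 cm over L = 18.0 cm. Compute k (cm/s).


Result: 0.000238 cm/s

Derivation:
Compute hydraulic gradient:
i = dh / L = 93.1 / 18.0 = 5.17222
Then apply Darcy's law:
k = Q / (A * i)
k = 0.0854 / (69.4 * 5.17222)
k = 0.0854 / 358.952
k = 0.000238 cm/s


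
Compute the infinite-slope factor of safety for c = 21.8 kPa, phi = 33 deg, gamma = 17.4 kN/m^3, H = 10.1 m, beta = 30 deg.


Using Fs = c / (gamma*H*sin(beta)*cos(beta)) + tan(phi)/tan(beta)
Cohesion contribution = 21.8 / (17.4*10.1*sin(30)*cos(30))
Cohesion contribution = 0.286474
Friction contribution = tan(33)/tan(30) = 1.12481
Fs = 0.286474 + 1.12481
Fs = 1.411


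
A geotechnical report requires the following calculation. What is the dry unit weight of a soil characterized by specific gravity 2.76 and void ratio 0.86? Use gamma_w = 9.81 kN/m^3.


Using gamma_d = Gs * gamma_w / (1 + e)
gamma_d = 2.76 * 9.81 / (1 + 0.86)
gamma_d = 2.76 * 9.81 / 1.86
gamma_d = 14.557 kN/m^3


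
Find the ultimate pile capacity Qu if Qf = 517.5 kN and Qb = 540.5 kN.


Using Qu = Qf + Qb
Qu = 517.5 + 540.5
Qu = 1058.0 kN


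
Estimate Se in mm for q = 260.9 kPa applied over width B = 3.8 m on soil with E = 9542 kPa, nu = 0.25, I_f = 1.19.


Using Se = q * B * (1 - nu^2) * I_f / E
1 - nu^2 = 1 - 0.25^2 = 0.9375
Se = 260.9 * 3.8 * 0.9375 * 1.19 / 9542
Se = 0.115914 m
Convert to mm: Se = 0.115914 * 1000 = 115.914 mm


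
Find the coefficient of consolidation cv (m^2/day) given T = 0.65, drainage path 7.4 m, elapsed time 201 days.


Using cv = T * H_dr^2 / t
H_dr^2 = 7.4^2 = 54.76
cv = 0.65 * 54.76 / 201
cv = 0.17708 m^2/day


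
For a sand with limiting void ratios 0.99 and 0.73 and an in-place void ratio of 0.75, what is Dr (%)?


Using Dr = (e_max - e) / (e_max - e_min) * 100
e_max - e = 0.99 - 0.75 = 0.24
e_max - e_min = 0.99 - 0.73 = 0.26
Dr = 0.24 / 0.26 * 100
Dr = 92.31 %


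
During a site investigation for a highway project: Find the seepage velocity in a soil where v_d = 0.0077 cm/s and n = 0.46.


Using v_s = v_d / n
v_s = 0.0077 / 0.46
v_s = 0.01674 cm/s


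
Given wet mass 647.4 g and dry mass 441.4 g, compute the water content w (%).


Using w = (m_wet - m_dry) / m_dry * 100
m_wet - m_dry = 647.4 - 441.4 = 206.0 g
w = 206.0 / 441.4 * 100
w = 46.67 %


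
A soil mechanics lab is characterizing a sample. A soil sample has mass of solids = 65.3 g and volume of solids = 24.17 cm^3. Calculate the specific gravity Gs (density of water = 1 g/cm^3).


Using Gs = m_s / (V_s * rho_w)
Since rho_w = 1 g/cm^3:
Gs = 65.3 / 24.17
Gs = 2.702


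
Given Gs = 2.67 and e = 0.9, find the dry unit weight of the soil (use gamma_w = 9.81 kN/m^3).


Result: 13.786 kN/m^3

Derivation:
Using gamma_d = Gs * gamma_w / (1 + e)
gamma_d = 2.67 * 9.81 / (1 + 0.9)
gamma_d = 2.67 * 9.81 / 1.9
gamma_d = 13.786 kN/m^3


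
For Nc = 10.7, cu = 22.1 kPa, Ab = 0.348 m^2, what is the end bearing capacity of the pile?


Using Qb = Nc * cu * Ab
Qb = 10.7 * 22.1 * 0.348
Qb = 82.29 kN


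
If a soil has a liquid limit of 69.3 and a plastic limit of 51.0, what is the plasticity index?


Using PI = LL - PL
PI = 69.3 - 51.0
PI = 18.3


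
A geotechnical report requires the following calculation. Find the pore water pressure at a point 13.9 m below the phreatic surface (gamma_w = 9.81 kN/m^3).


Result: 136.36 kPa

Derivation:
Using u = gamma_w * h_w
u = 9.81 * 13.9
u = 136.36 kPa


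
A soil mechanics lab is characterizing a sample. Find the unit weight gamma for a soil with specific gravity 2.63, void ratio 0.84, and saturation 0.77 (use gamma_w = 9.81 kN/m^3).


Using gamma = gamma_w * (Gs + S*e) / (1 + e)
Numerator: Gs + S*e = 2.63 + 0.77*0.84 = 3.2768
Denominator: 1 + e = 1 + 0.84 = 1.84
gamma = 9.81 * 3.2768 / 1.84
gamma = 17.47 kN/m^3


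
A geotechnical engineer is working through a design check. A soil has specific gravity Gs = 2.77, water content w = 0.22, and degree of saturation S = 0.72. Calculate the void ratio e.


Using the relation e = Gs * w / S
e = 2.77 * 0.22 / 0.72
e = 0.8464


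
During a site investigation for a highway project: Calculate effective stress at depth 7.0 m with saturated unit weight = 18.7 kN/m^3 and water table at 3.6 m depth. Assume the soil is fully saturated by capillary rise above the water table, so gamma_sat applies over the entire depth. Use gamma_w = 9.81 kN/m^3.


Total stress = gamma_sat * depth
sigma = 18.7 * 7.0 = 130.9 kPa
Pore water pressure u = gamma_w * (depth - d_wt)
u = 9.81 * (7.0 - 3.6) = 33.354 kPa
Effective stress = sigma - u
sigma' = 130.9 - 33.354 = 97.55 kPa


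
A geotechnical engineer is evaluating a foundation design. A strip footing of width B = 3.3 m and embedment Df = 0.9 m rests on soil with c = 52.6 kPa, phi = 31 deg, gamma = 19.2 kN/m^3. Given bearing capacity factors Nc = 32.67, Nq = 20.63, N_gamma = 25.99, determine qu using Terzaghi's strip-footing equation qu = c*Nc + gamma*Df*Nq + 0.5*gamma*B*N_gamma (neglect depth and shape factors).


Compute qu = c*Nc + gamma*Df*Nq + 0.5*gamma*B*N_gamma
Term 1: 52.6 * 32.67 = 1718.442
Term 2: 19.2 * 0.9 * 20.63 = 356.4864
Term 3: 0.5 * 19.2 * 3.3 * 25.99 = 823.3632
qu = 1718.442 + 356.4864 + 823.3632
qu = 2898.29 kPa


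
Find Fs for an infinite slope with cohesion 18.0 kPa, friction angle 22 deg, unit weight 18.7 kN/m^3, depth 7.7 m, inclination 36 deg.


Result: 0.819

Derivation:
Using Fs = c / (gamma*H*sin(beta)*cos(beta)) + tan(phi)/tan(beta)
Cohesion contribution = 18.0 / (18.7*7.7*sin(36)*cos(36))
Cohesion contribution = 0.262884
Friction contribution = tan(22)/tan(36) = 0.556094
Fs = 0.262884 + 0.556094
Fs = 0.819


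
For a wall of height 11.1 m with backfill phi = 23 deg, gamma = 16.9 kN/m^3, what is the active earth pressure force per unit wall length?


Compute active earth pressure coefficient:
Ka = tan^2(45 - phi/2) = tan^2(33.5) = 0.438092
Compute active force:
Pa = 0.5 * Ka * gamma * H^2
Pa = 0.5 * 0.438092 * 16.9 * 11.1^2
Pa = 456.11 kN/m


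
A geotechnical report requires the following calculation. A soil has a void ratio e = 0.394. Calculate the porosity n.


Using the relation n = e / (1 + e)
n = 0.394 / (1 + 0.394)
n = 0.394 / 1.394
n = 0.2826


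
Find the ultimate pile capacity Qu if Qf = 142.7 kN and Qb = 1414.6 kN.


Using Qu = Qf + Qb
Qu = 142.7 + 1414.6
Qu = 1557.3 kN


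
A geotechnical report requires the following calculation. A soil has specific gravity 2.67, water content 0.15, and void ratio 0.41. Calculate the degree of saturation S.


Using S = Gs * w / e
S = 2.67 * 0.15 / 0.41
S = 0.9768


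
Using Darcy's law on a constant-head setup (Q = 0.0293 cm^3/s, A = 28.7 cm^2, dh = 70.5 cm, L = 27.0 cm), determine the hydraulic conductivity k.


Result: 0.000391 cm/s

Derivation:
Compute hydraulic gradient:
i = dh / L = 70.5 / 27.0 = 2.61111
Then apply Darcy's law:
k = Q / (A * i)
k = 0.0293 / (28.7 * 2.61111)
k = 0.0293 / 74.9389
k = 0.000391 cm/s


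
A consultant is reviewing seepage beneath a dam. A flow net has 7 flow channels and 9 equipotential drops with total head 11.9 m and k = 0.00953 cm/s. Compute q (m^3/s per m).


Convert k to m/s for unit consistency with H:
k = 0.00953 cm/s = 0.00953 / 100 m/s = 9.53e-05 m/s
Using q = k * H * Nf / Nd
Nf / Nd = 7 / 9 = 0.7778
q = 9.53e-05 * 11.9 * 0.7778
q = 0.0008821 m^3/s per m


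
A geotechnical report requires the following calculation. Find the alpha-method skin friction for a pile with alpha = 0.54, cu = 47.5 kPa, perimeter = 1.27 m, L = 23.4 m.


Using Qs = alpha * cu * perimeter * L
Qs = 0.54 * 47.5 * 1.27 * 23.4
Qs = 762.27 kN


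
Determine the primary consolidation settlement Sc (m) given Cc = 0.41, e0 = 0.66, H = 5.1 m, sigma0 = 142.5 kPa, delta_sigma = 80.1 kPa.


Using Sc = Cc * H / (1 + e0) * log10((sigma0 + delta_sigma) / sigma0)
Stress ratio = (142.5 + 80.1) / 142.5 = 1.56211
log10(1.56211) = 0.19371
Cc * H / (1 + e0) = 0.41 * 5.1 / (1 + 0.66) = 1.25964
Sc = 1.25964 * 0.19371
Sc = 0.244 m


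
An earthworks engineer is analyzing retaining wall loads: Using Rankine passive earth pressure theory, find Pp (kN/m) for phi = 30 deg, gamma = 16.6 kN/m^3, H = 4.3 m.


Compute passive earth pressure coefficient:
Kp = tan^2(45 + phi/2) = tan^2(60.0) = 3
Compute passive force:
Pp = 0.5 * Kp * gamma * H^2
Pp = 0.5 * 3 * 16.6 * 4.3^2
Pp = 460.4 kN/m


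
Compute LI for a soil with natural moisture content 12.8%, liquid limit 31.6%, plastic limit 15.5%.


Result: -0.168

Derivation:
First compute the plasticity index:
PI = LL - PL = 31.6 - 15.5 = 16.1
Then compute the liquidity index:
LI = (w - PL) / PI
LI = (12.8 - 15.5) / 16.1
LI = -0.168


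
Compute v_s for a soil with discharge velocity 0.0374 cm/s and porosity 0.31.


Using v_s = v_d / n
v_s = 0.0374 / 0.31
v_s = 0.12065 cm/s


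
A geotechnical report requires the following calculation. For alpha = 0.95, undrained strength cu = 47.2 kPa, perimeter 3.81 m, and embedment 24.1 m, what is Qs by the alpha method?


Result: 4117.25 kN

Derivation:
Using Qs = alpha * cu * perimeter * L
Qs = 0.95 * 47.2 * 3.81 * 24.1
Qs = 4117.25 kN


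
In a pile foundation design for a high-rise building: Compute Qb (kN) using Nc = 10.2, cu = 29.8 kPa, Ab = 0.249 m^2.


Using Qb = Nc * cu * Ab
Qb = 10.2 * 29.8 * 0.249
Qb = 75.69 kN


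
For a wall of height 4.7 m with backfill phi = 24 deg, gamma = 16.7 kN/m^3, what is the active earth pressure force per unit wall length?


Compute active earth pressure coefficient:
Ka = tan^2(45 - phi/2) = tan^2(33.0) = 0.42173
Compute active force:
Pa = 0.5 * Ka * gamma * H^2
Pa = 0.5 * 0.42173 * 16.7 * 4.7^2
Pa = 77.79 kN/m


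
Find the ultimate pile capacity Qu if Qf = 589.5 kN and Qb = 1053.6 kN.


Using Qu = Qf + Qb
Qu = 589.5 + 1053.6
Qu = 1643.1 kN


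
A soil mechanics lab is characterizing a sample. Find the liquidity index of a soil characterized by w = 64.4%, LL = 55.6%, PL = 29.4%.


Result: 1.336

Derivation:
First compute the plasticity index:
PI = LL - PL = 55.6 - 29.4 = 26.2
Then compute the liquidity index:
LI = (w - PL) / PI
LI = (64.4 - 29.4) / 26.2
LI = 1.336


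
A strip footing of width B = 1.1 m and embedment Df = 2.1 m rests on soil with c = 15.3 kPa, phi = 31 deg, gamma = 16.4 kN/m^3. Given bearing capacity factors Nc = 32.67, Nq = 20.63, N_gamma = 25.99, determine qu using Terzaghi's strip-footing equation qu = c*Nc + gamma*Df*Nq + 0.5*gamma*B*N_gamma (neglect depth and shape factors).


Compute qu = c*Nc + gamma*Df*Nq + 0.5*gamma*B*N_gamma
Term 1: 15.3 * 32.67 = 499.851
Term 2: 16.4 * 2.1 * 20.63 = 710.4972
Term 3: 0.5 * 16.4 * 1.1 * 25.99 = 234.4298
qu = 499.851 + 710.4972 + 234.4298
qu = 1444.78 kPa


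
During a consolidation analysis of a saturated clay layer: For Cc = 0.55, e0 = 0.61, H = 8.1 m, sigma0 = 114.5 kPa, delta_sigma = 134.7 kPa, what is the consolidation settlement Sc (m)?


Using Sc = Cc * H / (1 + e0) * log10((sigma0 + delta_sigma) / sigma0)
Stress ratio = (114.5 + 134.7) / 114.5 = 2.17642
log10(2.17642) = 0.337743
Cc * H / (1 + e0) = 0.55 * 8.1 / (1 + 0.61) = 2.76708
Sc = 2.76708 * 0.337743
Sc = 0.9346 m


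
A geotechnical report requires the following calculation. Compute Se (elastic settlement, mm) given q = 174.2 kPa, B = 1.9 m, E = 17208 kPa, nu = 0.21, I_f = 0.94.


Result: 17.283 mm

Derivation:
Using Se = q * B * (1 - nu^2) * I_f / E
1 - nu^2 = 1 - 0.21^2 = 0.9559
Se = 174.2 * 1.9 * 0.9559 * 0.94 / 17208
Se = 0.017283 m
Convert to mm: Se = 0.017283 * 1000 = 17.283 mm


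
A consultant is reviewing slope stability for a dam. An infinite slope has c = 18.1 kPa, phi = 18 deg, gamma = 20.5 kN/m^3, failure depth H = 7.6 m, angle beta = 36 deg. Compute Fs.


Using Fs = c / (gamma*H*sin(beta)*cos(beta)) + tan(phi)/tan(beta)
Cohesion contribution = 18.1 / (20.5*7.6*sin(36)*cos(36))
Cohesion contribution = 0.244306
Friction contribution = tan(18)/tan(36) = 0.447214
Fs = 0.244306 + 0.447214
Fs = 0.692


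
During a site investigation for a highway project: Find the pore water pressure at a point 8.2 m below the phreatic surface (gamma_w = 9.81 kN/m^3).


Using u = gamma_w * h_w
u = 9.81 * 8.2
u = 80.44 kPa


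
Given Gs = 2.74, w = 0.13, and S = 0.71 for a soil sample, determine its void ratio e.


Result: 0.5017

Derivation:
Using the relation e = Gs * w / S
e = 2.74 * 0.13 / 0.71
e = 0.5017


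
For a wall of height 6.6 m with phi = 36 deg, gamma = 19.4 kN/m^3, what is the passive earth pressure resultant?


Result: 1627.53 kN/m

Derivation:
Compute passive earth pressure coefficient:
Kp = tan^2(45 + phi/2) = tan^2(63.0) = 3.85184
Compute passive force:
Pp = 0.5 * Kp * gamma * H^2
Pp = 0.5 * 3.85184 * 19.4 * 6.6^2
Pp = 1627.53 kN/m


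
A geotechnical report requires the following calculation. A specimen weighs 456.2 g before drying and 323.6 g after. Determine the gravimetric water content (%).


Result: 40.98 %

Derivation:
Using w = (m_wet - m_dry) / m_dry * 100
m_wet - m_dry = 456.2 - 323.6 = 132.6 g
w = 132.6 / 323.6 * 100
w = 40.98 %


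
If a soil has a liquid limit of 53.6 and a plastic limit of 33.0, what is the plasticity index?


Result: 20.6

Derivation:
Using PI = LL - PL
PI = 53.6 - 33.0
PI = 20.6


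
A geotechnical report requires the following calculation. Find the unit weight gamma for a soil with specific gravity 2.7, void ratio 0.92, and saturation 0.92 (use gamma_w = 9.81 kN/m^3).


Using gamma = gamma_w * (Gs + S*e) / (1 + e)
Numerator: Gs + S*e = 2.7 + 0.92*0.92 = 3.5464
Denominator: 1 + e = 1 + 0.92 = 1.92
gamma = 9.81 * 3.5464 / 1.92
gamma = 18.12 kN/m^3


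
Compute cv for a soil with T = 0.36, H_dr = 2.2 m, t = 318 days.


Using cv = T * H_dr^2 / t
H_dr^2 = 2.2^2 = 4.84
cv = 0.36 * 4.84 / 318
cv = 0.00548 m^2/day


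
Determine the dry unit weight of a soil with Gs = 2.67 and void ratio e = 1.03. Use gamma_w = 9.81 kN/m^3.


Result: 12.903 kN/m^3

Derivation:
Using gamma_d = Gs * gamma_w / (1 + e)
gamma_d = 2.67 * 9.81 / (1 + 1.03)
gamma_d = 2.67 * 9.81 / 2.03
gamma_d = 12.903 kN/m^3


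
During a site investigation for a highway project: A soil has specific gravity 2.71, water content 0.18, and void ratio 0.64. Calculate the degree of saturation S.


Using S = Gs * w / e
S = 2.71 * 0.18 / 0.64
S = 0.7622


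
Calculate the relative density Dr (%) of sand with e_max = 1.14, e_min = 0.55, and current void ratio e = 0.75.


Using Dr = (e_max - e) / (e_max - e_min) * 100
e_max - e = 1.14 - 0.75 = 0.39
e_max - e_min = 1.14 - 0.55 = 0.59
Dr = 0.39 / 0.59 * 100
Dr = 66.1 %


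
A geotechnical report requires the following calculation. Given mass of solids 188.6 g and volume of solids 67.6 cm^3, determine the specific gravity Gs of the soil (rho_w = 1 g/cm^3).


Using Gs = m_s / (V_s * rho_w)
Since rho_w = 1 g/cm^3:
Gs = 188.6 / 67.6
Gs = 2.79


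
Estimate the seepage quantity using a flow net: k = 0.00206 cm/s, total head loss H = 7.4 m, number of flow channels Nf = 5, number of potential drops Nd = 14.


Result: 5.444e-05 m^3/s per m

Derivation:
Convert k to m/s for unit consistency with H:
k = 0.00206 cm/s = 0.00206 / 100 m/s = 2.06e-05 m/s
Using q = k * H * Nf / Nd
Nf / Nd = 5 / 14 = 0.3571
q = 2.06e-05 * 7.4 * 0.3571
q = 5.444e-05 m^3/s per m


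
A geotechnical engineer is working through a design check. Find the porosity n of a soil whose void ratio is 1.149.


Result: 0.5347

Derivation:
Using the relation n = e / (1 + e)
n = 1.149 / (1 + 1.149)
n = 1.149 / 2.149
n = 0.5347


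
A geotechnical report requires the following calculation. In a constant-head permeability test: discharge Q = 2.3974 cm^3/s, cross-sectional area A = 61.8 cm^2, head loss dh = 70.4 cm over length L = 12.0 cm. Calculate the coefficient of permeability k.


Compute hydraulic gradient:
i = dh / L = 70.4 / 12.0 = 5.86667
Then apply Darcy's law:
k = Q / (A * i)
k = 2.3974 / (61.8 * 5.86667)
k = 2.3974 / 362.56
k = 0.006612 cm/s


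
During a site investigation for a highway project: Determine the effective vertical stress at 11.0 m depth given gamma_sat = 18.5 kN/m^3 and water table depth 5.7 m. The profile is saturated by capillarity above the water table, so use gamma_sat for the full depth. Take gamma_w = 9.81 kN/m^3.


Total stress = gamma_sat * depth
sigma = 18.5 * 11.0 = 203.5 kPa
Pore water pressure u = gamma_w * (depth - d_wt)
u = 9.81 * (11.0 - 5.7) = 51.993 kPa
Effective stress = sigma - u
sigma' = 203.5 - 51.993 = 151.51 kPa


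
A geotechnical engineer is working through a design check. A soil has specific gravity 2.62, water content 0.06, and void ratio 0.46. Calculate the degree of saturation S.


Result: 0.3417

Derivation:
Using S = Gs * w / e
S = 2.62 * 0.06 / 0.46
S = 0.3417


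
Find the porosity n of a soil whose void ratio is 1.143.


Using the relation n = e / (1 + e)
n = 1.143 / (1 + 1.143)
n = 1.143 / 2.143
n = 0.5334


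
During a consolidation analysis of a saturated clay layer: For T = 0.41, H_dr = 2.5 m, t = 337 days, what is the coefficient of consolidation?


Using cv = T * H_dr^2 / t
H_dr^2 = 2.5^2 = 6.25
cv = 0.41 * 6.25 / 337
cv = 0.0076 m^2/day


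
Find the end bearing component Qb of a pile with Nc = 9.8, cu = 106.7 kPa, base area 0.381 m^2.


Result: 398.4 kN

Derivation:
Using Qb = Nc * cu * Ab
Qb = 9.8 * 106.7 * 0.381
Qb = 398.4 kN


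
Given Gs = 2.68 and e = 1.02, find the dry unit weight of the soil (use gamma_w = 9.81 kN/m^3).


Result: 13.015 kN/m^3

Derivation:
Using gamma_d = Gs * gamma_w / (1 + e)
gamma_d = 2.68 * 9.81 / (1 + 1.02)
gamma_d = 2.68 * 9.81 / 2.02
gamma_d = 13.015 kN/m^3


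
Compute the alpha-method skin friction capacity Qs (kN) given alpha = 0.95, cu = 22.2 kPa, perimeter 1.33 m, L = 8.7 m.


Using Qs = alpha * cu * perimeter * L
Qs = 0.95 * 22.2 * 1.33 * 8.7
Qs = 244.03 kN


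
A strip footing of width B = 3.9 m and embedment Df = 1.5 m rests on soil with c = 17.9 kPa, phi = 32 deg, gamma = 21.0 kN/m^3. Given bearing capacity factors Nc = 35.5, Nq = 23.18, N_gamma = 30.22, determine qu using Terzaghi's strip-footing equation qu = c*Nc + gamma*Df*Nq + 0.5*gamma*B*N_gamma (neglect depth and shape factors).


Compute qu = c*Nc + gamma*Df*Nq + 0.5*gamma*B*N_gamma
Term 1: 17.9 * 35.5 = 635.45
Term 2: 21.0 * 1.5 * 23.18 = 730.17
Term 3: 0.5 * 21.0 * 3.9 * 30.22 = 1237.509
qu = 635.45 + 730.17 + 1237.509
qu = 2603.13 kPa


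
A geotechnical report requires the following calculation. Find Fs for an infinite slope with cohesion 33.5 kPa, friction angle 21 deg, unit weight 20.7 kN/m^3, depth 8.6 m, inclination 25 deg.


Using Fs = c / (gamma*H*sin(beta)*cos(beta)) + tan(phi)/tan(beta)
Cohesion contribution = 33.5 / (20.7*8.6*sin(25)*cos(25))
Cohesion contribution = 0.491306
Friction contribution = tan(21)/tan(25) = 0.823199
Fs = 0.491306 + 0.823199
Fs = 1.315


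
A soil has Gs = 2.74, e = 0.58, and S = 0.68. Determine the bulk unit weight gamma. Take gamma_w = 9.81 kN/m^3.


Result: 19.461 kN/m^3

Derivation:
Using gamma = gamma_w * (Gs + S*e) / (1 + e)
Numerator: Gs + S*e = 2.74 + 0.68*0.58 = 3.1344
Denominator: 1 + e = 1 + 0.58 = 1.58
gamma = 9.81 * 3.1344 / 1.58
gamma = 19.461 kN/m^3


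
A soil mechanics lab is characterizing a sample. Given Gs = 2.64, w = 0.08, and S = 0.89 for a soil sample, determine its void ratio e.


Using the relation e = Gs * w / S
e = 2.64 * 0.08 / 0.89
e = 0.2373


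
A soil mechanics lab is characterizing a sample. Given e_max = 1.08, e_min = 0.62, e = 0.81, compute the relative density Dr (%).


Result: 58.7 %

Derivation:
Using Dr = (e_max - e) / (e_max - e_min) * 100
e_max - e = 1.08 - 0.81 = 0.27
e_max - e_min = 1.08 - 0.62 = 0.46
Dr = 0.27 / 0.46 * 100
Dr = 58.7 %


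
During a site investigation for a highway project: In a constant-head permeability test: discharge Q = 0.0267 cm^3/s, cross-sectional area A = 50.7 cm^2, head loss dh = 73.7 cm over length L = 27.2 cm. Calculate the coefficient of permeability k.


Result: 0.000194 cm/s

Derivation:
Compute hydraulic gradient:
i = dh / L = 73.7 / 27.2 = 2.70956
Then apply Darcy's law:
k = Q / (A * i)
k = 0.0267 / (50.7 * 2.70956)
k = 0.0267 / 137.375
k = 0.000194 cm/s


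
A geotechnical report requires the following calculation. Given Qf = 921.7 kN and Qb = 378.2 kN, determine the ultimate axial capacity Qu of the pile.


Using Qu = Qf + Qb
Qu = 921.7 + 378.2
Qu = 1299.9 kN


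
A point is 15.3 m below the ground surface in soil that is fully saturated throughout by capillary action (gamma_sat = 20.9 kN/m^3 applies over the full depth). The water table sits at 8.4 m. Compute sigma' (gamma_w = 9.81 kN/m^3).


Total stress = gamma_sat * depth
sigma = 20.9 * 15.3 = 319.77 kPa
Pore water pressure u = gamma_w * (depth - d_wt)
u = 9.81 * (15.3 - 8.4) = 67.689 kPa
Effective stress = sigma - u
sigma' = 319.77 - 67.689 = 252.08 kPa


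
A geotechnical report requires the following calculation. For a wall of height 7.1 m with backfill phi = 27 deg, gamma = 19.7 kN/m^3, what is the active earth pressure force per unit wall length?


Result: 186.46 kN/m

Derivation:
Compute active earth pressure coefficient:
Ka = tan^2(45 - phi/2) = tan^2(31.5) = 0.375525
Compute active force:
Pa = 0.5 * Ka * gamma * H^2
Pa = 0.5 * 0.375525 * 19.7 * 7.1^2
Pa = 186.46 kN/m


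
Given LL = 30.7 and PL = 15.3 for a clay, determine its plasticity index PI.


Using PI = LL - PL
PI = 30.7 - 15.3
PI = 15.4


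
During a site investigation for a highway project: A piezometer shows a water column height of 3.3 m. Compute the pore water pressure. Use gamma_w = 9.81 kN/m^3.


Using u = gamma_w * h_w
u = 9.81 * 3.3
u = 32.37 kPa


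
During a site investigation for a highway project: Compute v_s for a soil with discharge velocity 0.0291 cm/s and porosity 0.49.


Result: 0.05939 cm/s

Derivation:
Using v_s = v_d / n
v_s = 0.0291 / 0.49
v_s = 0.05939 cm/s


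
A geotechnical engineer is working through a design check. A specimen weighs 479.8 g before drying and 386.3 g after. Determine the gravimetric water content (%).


Result: 24.2 %

Derivation:
Using w = (m_wet - m_dry) / m_dry * 100
m_wet - m_dry = 479.8 - 386.3 = 93.5 g
w = 93.5 / 386.3 * 100
w = 24.2 %


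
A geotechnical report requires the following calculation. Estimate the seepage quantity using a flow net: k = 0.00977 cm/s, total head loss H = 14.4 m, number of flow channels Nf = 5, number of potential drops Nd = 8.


Convert k to m/s for unit consistency with H:
k = 0.00977 cm/s = 0.00977 / 100 m/s = 9.77e-05 m/s
Using q = k * H * Nf / Nd
Nf / Nd = 5 / 8 = 0.625
q = 9.77e-05 * 14.4 * 0.625
q = 0.0008793 m^3/s per m


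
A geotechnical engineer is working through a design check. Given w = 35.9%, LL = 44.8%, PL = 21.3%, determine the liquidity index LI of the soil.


First compute the plasticity index:
PI = LL - PL = 44.8 - 21.3 = 23.5
Then compute the liquidity index:
LI = (w - PL) / PI
LI = (35.9 - 21.3) / 23.5
LI = 0.621


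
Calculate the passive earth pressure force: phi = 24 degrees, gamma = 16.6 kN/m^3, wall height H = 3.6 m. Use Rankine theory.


Compute passive earth pressure coefficient:
Kp = tan^2(45 + phi/2) = tan^2(57.0) = 2.371184
Compute passive force:
Pp = 0.5 * Kp * gamma * H^2
Pp = 0.5 * 2.371184 * 16.6 * 3.6^2
Pp = 255.06 kN/m


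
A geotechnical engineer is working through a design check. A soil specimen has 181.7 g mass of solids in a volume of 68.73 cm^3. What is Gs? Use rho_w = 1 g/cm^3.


Using Gs = m_s / (V_s * rho_w)
Since rho_w = 1 g/cm^3:
Gs = 181.7 / 68.73
Gs = 2.644


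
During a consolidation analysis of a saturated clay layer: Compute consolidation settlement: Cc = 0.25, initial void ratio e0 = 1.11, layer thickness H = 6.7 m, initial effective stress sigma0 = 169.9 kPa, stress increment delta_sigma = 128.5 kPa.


Result: 0.1942 m

Derivation:
Using Sc = Cc * H / (1 + e0) * log10((sigma0 + delta_sigma) / sigma0)
Stress ratio = (169.9 + 128.5) / 169.9 = 1.75633
log10(1.75633) = 0.244605
Cc * H / (1 + e0) = 0.25 * 6.7 / (1 + 1.11) = 0.793839
Sc = 0.793839 * 0.244605
Sc = 0.1942 m


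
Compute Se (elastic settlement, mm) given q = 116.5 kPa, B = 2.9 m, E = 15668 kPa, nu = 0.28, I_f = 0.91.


Using Se = q * B * (1 - nu^2) * I_f / E
1 - nu^2 = 1 - 0.28^2 = 0.9216
Se = 116.5 * 2.9 * 0.9216 * 0.91 / 15668
Se = 0.018084 m
Convert to mm: Se = 0.018084 * 1000 = 18.084 mm


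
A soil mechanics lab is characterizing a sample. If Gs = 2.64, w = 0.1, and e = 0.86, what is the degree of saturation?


Using S = Gs * w / e
S = 2.64 * 0.1 / 0.86
S = 0.307


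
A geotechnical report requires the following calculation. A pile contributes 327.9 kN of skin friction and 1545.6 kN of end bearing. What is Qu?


Result: 1873.5 kN

Derivation:
Using Qu = Qf + Qb
Qu = 327.9 + 1545.6
Qu = 1873.5 kN


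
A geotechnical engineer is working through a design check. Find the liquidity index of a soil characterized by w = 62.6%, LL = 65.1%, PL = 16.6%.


First compute the plasticity index:
PI = LL - PL = 65.1 - 16.6 = 48.5
Then compute the liquidity index:
LI = (w - PL) / PI
LI = (62.6 - 16.6) / 48.5
LI = 0.948


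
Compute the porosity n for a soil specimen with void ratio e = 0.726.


Result: 0.4206

Derivation:
Using the relation n = e / (1 + e)
n = 0.726 / (1 + 0.726)
n = 0.726 / 1.726
n = 0.4206


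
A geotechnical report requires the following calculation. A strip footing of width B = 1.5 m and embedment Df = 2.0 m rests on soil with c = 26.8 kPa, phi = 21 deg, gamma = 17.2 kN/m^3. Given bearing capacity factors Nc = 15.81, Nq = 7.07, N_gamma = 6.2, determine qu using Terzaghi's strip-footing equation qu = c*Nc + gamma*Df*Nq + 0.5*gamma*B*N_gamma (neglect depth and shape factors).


Result: 746.9 kPa

Derivation:
Compute qu = c*Nc + gamma*Df*Nq + 0.5*gamma*B*N_gamma
Term 1: 26.8 * 15.81 = 423.708
Term 2: 17.2 * 2.0 * 7.07 = 243.208
Term 3: 0.5 * 17.2 * 1.5 * 6.2 = 79.98
qu = 423.708 + 243.208 + 79.98
qu = 746.9 kPa
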